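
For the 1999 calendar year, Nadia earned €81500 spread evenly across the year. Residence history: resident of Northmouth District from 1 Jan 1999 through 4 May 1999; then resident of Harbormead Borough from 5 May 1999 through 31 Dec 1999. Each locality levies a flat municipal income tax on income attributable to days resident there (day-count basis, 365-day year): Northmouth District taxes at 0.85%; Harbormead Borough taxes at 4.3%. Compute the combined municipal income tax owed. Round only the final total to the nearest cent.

Northmouth District, 1 Jan – 4 May 1999: 124 days → €81500 × 0.85% × 124/365 = €235.3452
Harbormead Borough, 5 May – 31 Dec 1999: 241 days → €81500 × 4.3% × 241/365 = €2313.9301
Total = €2549.2753

€2549.28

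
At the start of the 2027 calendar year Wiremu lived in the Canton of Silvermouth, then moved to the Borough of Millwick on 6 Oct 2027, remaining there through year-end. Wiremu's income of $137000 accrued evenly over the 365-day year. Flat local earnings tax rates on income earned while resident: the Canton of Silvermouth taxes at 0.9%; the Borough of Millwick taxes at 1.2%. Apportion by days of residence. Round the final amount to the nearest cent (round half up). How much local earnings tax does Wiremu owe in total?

$1330.96

The Canton of Silvermouth, 1 Jan – 5 Oct 2027: 278 days → $137000 × 0.9% × 278/365 = $939.1068
The Borough of Millwick, 6 Oct – 31 Dec 2027: 87 days → $137000 × 1.2% × 87/365 = $391.8575
Total = $1330.9644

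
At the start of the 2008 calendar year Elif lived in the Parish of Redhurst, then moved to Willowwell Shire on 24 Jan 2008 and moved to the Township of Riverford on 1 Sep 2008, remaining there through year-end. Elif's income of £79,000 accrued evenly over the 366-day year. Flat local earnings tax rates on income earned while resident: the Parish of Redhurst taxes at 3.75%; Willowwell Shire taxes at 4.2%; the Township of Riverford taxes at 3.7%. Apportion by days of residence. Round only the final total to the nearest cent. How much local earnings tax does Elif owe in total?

The Parish of Redhurst, 1 Jan – 23 Jan 2008: 23 days → £79,000 × 3.75% × 23/366 = £186.1680
Willowwell Shire, 24 Jan – 31 Aug 2008: 221 days → £79,000 × 4.2% × 221/366 = £2,003.4918
The Township of Riverford, 1 Sep – 31 Dec 2008: 122 days → £79,000 × 3.7% × 122/366 = £974.3333
Total = £3,163.9932

£3,163.99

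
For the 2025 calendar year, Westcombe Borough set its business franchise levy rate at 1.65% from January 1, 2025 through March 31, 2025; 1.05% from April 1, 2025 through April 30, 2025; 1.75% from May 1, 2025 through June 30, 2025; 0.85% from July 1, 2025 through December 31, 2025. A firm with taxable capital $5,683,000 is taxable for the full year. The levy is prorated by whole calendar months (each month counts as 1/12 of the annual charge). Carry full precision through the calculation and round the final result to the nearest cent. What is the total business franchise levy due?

January 1 – March 31, 2025: 3 months at 1.65% → $5,683,000 × 1.65% × 3/12 = $23,442.3750
April 1 – April 30, 2025: 1 month at 1.05% → $5,683,000 × 1.05% × 1/12 = $4,972.6250
May 1 – June 30, 2025: 2 months at 1.75% → $5,683,000 × 1.75% × 2/12 = $16,575.4167
July 1 – December 31, 2025: 6 months at 0.85% → $5,683,000 × 0.85% × 6/12 = $24,152.7500
Total = $69,143.1667

$69,143.17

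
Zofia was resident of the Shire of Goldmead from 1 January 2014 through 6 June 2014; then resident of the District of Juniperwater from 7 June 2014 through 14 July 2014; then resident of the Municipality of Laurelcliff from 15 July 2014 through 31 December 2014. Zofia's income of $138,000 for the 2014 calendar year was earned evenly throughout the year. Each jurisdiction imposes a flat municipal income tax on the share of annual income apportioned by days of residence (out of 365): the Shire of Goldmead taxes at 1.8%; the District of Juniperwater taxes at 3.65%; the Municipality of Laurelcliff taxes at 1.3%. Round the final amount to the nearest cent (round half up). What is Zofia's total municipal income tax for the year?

The Shire of Goldmead, 1 January – 6 June 2014: 157 days → $138,000 × 1.8% × 157/365 = $1,068.4603
The District of Juniperwater, 7 June – 14 July 2014: 38 days → $138,000 × 3.65% × 38/365 = $524.4000
The Municipality of Laurelcliff, 15 July – 31 December 2014: 170 days → $138,000 × 1.3% × 170/365 = $835.5616
Total = $2,428.4219

$2,428.42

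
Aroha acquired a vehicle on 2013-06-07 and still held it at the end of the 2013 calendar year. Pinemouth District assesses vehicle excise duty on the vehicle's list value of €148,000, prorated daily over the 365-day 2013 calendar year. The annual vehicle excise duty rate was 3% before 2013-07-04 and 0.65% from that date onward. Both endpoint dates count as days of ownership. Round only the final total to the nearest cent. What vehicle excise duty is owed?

2013-06-07 to 2013-07-03: 27 days at 3% → €148,000 × 3% × 27/365 = €328.4384
2013-07-04 to 2013-12-31: 181 days at 0.65% → €148,000 × 0.65% × 181/365 = €477.0466
Total = €805.4849

€805.48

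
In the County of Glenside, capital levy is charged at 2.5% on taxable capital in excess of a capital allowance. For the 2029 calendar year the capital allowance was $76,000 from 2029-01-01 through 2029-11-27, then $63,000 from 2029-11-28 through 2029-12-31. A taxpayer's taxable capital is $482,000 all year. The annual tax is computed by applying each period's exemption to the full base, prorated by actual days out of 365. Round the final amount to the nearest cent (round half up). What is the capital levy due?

2029-01-01 to 2029-11-27: 331 days, exemption $76,000 → ($482,000 − $76,000) × 2.5% × 331/365 = $9,204.5205
2029-11-28 to 2029-12-31: 34 days, exemption $63,000 → ($482,000 − $63,000) × 2.5% × 34/365 = $975.7534
Total = $10,180.2740

$10,180.27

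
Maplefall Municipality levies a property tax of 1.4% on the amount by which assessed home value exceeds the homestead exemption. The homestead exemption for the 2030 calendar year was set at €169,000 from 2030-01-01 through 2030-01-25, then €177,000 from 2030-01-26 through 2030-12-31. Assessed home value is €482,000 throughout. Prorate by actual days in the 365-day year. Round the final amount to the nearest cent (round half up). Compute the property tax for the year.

2030-01-01 to 2030-01-25: 25 days, exemption €169,000 → (€482,000 − €169,000) × 1.4% × 25/365 = €300.1370
2030-01-26 to 2030-12-31: 340 days, exemption €177,000 → (€482,000 − €177,000) × 1.4% × 340/365 = €3,977.5342
Total = €4,277.6712

€4,277.67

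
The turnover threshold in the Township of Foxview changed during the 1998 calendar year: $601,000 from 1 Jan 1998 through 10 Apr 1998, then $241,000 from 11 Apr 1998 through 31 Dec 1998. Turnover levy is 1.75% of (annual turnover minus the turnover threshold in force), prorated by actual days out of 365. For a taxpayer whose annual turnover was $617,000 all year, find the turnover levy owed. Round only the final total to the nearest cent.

$4,853.97

1 Jan – 10 Apr 1998: 100 days, exemption $601,000 → ($617,000 − $601,000) × 1.75% × 100/365 = $76.7123
11 Apr – 31 Dec 1998: 265 days, exemption $241,000 → ($617,000 − $241,000) × 1.75% × 265/365 = $4,777.2603
Total = $4,853.9726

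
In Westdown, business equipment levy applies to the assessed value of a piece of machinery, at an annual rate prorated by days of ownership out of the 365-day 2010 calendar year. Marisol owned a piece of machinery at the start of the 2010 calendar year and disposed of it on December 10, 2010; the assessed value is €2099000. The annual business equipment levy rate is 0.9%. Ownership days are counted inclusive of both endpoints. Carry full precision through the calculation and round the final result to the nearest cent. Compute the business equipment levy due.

€17804.12

Days held (January 1 – December 10, 2010): 344 out of 365
Tax = €2099000 × 0.9% × 344/365 = €17804.1205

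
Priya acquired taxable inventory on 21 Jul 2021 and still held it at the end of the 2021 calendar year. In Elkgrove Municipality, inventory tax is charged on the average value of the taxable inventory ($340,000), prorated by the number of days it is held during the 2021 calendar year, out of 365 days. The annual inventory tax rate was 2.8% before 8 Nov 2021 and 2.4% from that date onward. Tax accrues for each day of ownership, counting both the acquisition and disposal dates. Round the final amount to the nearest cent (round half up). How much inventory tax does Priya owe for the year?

$4,076.27

21 Jul – 7 Nov 2021: 110 days at 2.8% → $340,000 × 2.8% × 110/365 = $2,869.0411
8 Nov – 31 Dec 2021: 54 days at 2.4% → $340,000 × 2.4% × 54/365 = $1,207.2329
Total = $4,076.2740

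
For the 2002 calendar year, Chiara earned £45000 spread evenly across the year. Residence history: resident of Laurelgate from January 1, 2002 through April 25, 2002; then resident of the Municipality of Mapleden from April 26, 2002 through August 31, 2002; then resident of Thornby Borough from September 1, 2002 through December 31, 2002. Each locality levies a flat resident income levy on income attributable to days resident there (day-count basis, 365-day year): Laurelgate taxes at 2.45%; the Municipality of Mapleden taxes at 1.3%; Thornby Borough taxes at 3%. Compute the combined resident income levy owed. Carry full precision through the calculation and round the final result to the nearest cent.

£1003.75

Laurelgate, January 1 – April 25, 2002: 115 days → £45000 × 2.45% × 115/365 = £347.3630
The Municipality of Mapleden, April 26 – August 31, 2002: 128 days → £45000 × 1.3% × 128/365 = £205.1507
Thornby Borough, September 1 – December 31, 2002: 122 days → £45000 × 3% × 122/365 = £451.2329
Total = £1003.7466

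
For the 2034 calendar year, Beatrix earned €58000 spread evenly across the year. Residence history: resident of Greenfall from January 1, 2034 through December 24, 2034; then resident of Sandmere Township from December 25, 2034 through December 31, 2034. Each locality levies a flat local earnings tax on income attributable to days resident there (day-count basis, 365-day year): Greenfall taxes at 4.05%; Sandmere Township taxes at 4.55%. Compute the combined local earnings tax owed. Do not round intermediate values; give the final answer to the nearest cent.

Greenfall, January 1 – December 24, 2034: 358 days → €58000 × 4.05% × 358/365 = €2303.9507
Sandmere Township, December 25 – December 31, 2034: 7 days → €58000 × 4.55% × 7/365 = €50.6110
Total = €2354.5616

€2354.56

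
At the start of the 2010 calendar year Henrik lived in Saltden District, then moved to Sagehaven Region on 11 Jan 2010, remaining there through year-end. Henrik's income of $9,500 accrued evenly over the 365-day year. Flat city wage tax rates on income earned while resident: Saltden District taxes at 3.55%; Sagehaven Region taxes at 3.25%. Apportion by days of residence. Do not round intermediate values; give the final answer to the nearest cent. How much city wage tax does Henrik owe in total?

Saltden District, 1 Jan – 10 Jan 2010: 10 days → $9,500 × 3.55% × 10/365 = $9.2397
Sagehaven Region, 11 Jan – 31 Dec 2010: 355 days → $9,500 × 3.25% × 355/365 = $300.2911
Total = $309.5308

$309.53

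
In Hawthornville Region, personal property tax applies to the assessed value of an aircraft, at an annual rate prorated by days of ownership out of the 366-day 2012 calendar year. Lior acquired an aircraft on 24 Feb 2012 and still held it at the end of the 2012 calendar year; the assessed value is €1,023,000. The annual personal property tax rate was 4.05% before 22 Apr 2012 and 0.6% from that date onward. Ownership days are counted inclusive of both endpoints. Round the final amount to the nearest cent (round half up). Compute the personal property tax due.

24 Feb – 21 Apr 2012: 58 days at 4.05% → €1,023,000 × 4.05% × 58/366 = €6,565.6475
22 Apr – 31 Dec 2012: 254 days at 0.6% → €1,023,000 × 0.6% × 254/366 = €4,259.7049
Total = €10,825.3525

€10,825.35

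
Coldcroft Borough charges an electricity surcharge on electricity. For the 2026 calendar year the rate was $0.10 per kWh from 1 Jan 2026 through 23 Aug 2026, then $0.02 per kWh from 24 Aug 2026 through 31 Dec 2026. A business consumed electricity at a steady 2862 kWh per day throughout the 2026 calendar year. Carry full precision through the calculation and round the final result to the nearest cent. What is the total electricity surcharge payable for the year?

1 Jan – 23 Aug 2026: 235 days × 2862 kWh/day = 672,570 kWh at $0.10/kWh → $67257.00
24 Aug – 31 Dec 2026: 130 days × 2862 kWh/day = 372,060 kWh at $0.02/kWh → $7441.20

$74698.20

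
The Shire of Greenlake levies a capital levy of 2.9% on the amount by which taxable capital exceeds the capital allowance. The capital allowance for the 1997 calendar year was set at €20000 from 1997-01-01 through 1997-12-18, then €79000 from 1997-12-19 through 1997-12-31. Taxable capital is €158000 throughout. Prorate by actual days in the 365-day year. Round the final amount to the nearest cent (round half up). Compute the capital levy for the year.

1997-01-01 to 1997-12-18: 352 days, exemption €20000 → (€158000 − €20000) × 2.9% × 352/365 = €3859.4630
1997-12-19 to 1997-12-31: 13 days, exemption €79000 → (€158000 − €79000) × 2.9% × 13/365 = €81.5973
Total = €3941.0603

€3941.06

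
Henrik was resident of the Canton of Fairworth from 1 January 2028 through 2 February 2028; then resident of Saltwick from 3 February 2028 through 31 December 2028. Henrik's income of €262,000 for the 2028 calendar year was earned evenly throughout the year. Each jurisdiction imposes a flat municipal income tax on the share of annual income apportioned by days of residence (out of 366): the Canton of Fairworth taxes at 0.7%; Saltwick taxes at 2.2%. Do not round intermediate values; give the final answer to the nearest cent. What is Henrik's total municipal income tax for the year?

The Canton of Fairworth, 1 January – 2 February 2028: 33 days → €262,000 × 0.7% × 33/366 = €165.3607
Saltwick, 3 February – 31 December 2028: 333 days → €262,000 × 2.2% × 333/366 = €5,244.2951
Total = €5,409.6557

€5,409.66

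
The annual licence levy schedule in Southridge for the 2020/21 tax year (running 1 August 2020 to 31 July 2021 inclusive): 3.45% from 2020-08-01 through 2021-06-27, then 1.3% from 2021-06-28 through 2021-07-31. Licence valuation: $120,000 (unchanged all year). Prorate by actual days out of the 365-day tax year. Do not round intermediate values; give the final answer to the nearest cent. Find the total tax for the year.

2020-08-01 to 2021-06-27: 331 days at 3.45% → $120,000 × 3.45% × 331/365 = $3,754.3562
2021-06-28 to 2021-07-31: 34 days at 1.3% → $120,000 × 1.3% × 34/365 = $145.3151
Total = $3,899.6712

$3,899.67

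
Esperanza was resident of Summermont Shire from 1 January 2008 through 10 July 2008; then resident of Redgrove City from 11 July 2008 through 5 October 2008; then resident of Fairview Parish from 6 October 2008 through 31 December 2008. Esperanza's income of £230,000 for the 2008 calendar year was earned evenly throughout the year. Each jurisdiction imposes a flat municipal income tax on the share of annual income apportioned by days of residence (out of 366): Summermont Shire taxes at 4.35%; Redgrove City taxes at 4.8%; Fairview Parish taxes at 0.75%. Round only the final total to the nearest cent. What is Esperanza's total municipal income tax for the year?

£8,282.83

Summermont Shire, 1 January – 10 July 2008: 192 days → £230,000 × 4.35% × 192/366 = £5,248.5246
Redgrove City, 11 July – 5 October 2008: 87 days → £230,000 × 4.8% × 87/366 = £2,624.2623
Fairview Parish, 6 October – 31 December 2008: 87 days → £230,000 × 0.75% × 87/366 = £410.0410
Total = £8,282.8279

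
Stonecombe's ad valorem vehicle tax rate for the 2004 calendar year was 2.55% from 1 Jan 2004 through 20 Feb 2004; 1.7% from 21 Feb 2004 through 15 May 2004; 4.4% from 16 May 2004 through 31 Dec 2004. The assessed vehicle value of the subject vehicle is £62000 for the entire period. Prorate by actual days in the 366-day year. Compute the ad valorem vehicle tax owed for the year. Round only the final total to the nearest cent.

1 Jan – 20 Feb 2004: 51 days at 2.55% → £62000 × 2.55% × 51/366 = £220.3033
21 Feb – 15 May 2004: 85 days at 1.7% → £62000 × 1.7% × 85/366 = £244.7814
16 May – 31 Dec 2004: 230 days at 4.4% → £62000 × 4.4% × 230/366 = £1714.3169
Total = £2179.4016

£2179.40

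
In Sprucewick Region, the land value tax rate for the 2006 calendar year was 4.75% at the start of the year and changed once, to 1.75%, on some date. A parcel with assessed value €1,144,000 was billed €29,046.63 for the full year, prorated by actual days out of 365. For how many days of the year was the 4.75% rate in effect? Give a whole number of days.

Let d = days at the first rate; then 365 − d days at the second rate.
€1,144,000 × [4.75%·d + 1.75%·(365−d)] / 365 = €29,046.63
Solving gives d = 96, so the new rate took effect on 7 Apr 2006.

96 days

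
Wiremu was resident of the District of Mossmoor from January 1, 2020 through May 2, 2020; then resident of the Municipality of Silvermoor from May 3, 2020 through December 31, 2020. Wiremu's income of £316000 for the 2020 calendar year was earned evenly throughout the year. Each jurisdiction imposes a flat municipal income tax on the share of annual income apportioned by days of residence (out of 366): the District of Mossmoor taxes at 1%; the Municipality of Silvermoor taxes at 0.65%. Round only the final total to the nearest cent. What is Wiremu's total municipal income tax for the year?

The District of Mossmoor, January 1 – May 2, 2020: 123 days → £316000 × 1% × 123/366 = £1061.9672
The Municipality of Silvermoor, May 3 – December 31, 2020: 243 days → £316000 × 0.65% × 243/366 = £1363.7213
Total = £2425.6885

£2425.69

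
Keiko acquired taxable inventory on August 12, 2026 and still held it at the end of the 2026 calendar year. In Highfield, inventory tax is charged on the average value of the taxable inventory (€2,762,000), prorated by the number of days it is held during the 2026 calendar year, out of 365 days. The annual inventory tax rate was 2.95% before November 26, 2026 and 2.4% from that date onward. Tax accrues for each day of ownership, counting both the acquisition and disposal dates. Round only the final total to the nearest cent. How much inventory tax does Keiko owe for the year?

August 12 – November 25, 2026: 106 days at 2.95% → €2,762,000 × 2.95% × 106/365 = €23,662.3945
November 26 – December 31, 2026: 36 days at 2.4% → €2,762,000 × 2.4% × 36/365 = €6,537.9945
Total = €30,200.3890

€30,200.39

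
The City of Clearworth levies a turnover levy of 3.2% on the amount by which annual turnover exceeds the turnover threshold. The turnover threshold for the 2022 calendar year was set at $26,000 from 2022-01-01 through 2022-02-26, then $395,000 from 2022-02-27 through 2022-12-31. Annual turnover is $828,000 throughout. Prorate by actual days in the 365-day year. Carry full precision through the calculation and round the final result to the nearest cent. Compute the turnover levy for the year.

2022-01-01 to 2022-02-26: 57 days, exemption $26,000 → ($828,000 − $26,000) × 3.2% × 57/365 = $4,007.8027
2022-02-27 to 2022-12-31: 308 days, exemption $395,000 → ($828,000 − $395,000) × 3.2% × 308/365 = $11,692.1863
Total = $15,699.9890

$15,699.99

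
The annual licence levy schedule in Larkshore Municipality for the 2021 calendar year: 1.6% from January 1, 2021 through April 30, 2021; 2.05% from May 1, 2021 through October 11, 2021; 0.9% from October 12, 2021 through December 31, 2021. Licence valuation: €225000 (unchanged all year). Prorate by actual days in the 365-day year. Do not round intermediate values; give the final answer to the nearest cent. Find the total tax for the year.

January 1 – April 30, 2021: 120 days at 1.6% → €225000 × 1.6% × 120/365 = €1183.5616
May 1 – October 11, 2021: 164 days at 2.05% → €225000 × 2.05% × 164/365 = €2072.4658
October 12 – December 31, 2021: 81 days at 0.9% → €225000 × 0.9% × 81/365 = €449.3836
Total = €3705.4110

€3705.41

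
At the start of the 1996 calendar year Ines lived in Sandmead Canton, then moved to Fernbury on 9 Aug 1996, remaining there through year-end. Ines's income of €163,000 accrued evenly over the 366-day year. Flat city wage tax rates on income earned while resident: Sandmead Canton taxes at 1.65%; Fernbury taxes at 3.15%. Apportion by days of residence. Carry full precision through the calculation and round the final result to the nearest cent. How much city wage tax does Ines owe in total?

€3,658.15

Sandmead Canton, 1 Jan – 8 Aug 1996: 221 days → €163,000 × 1.65% × 221/366 = €1,623.9877
Fernbury, 9 Aug – 31 Dec 1996: 145 days → €163,000 × 3.15% × 145/366 = €2,034.1598
Total = €3,658.1475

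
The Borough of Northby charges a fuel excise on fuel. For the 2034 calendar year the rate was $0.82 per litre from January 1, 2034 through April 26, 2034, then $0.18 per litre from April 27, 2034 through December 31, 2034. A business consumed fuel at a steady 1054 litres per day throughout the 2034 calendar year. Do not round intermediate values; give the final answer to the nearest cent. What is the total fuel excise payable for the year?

$147,496.76

January 1 – April 26, 2034: 116 days × 1054 litres/day = 122,264 litres at $0.82/litre → $100,256.48
April 27 – December 31, 2034: 249 days × 1054 litres/day = 262,446 litres at $0.18/litre → $47,240.28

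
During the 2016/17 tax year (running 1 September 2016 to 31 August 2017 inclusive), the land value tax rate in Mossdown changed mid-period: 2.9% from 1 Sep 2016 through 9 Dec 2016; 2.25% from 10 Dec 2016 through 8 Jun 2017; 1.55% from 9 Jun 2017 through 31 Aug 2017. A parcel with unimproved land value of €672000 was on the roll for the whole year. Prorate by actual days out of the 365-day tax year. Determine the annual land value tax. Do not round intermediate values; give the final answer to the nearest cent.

1 Sep – 9 Dec 2016: 100 days at 2.9% → €672000 × 2.9% × 100/365 = €5339.1781
10 Dec 2016 – 8 Jun 2017: 181 days at 2.25% → €672000 × 2.25% × 181/365 = €7497.8630
9 Jun – 31 Aug 2017: 84 days at 1.55% → €672000 × 1.55% × 84/365 = €2397.1068
Total = €15234.1479

€15234.15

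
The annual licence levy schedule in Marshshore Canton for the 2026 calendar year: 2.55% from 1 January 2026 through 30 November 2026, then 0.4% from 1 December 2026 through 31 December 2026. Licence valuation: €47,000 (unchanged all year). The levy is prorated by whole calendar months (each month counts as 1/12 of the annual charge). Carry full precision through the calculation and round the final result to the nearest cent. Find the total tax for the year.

1 January – 30 November 2026: 11 months at 2.55% → €47,000 × 2.55% × 11/12 = €1,098.6250
1 December – 31 December 2026: 1 month at 0.4% → €47,000 × 0.4% × 1/12 = €15.6667
Total = €1,114.2917

€1,114.29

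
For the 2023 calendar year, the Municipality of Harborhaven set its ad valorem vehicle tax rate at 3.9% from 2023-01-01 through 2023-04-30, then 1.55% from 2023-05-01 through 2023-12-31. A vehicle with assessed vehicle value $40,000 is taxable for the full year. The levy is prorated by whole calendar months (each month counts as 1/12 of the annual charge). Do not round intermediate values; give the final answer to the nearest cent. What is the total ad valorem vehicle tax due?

$933.33

2023-01-01 to 2023-04-30: 4 months at 3.9% → $40,000 × 3.9% × 4/12 = $520.0000
2023-05-01 to 2023-12-31: 8 months at 1.55% → $40,000 × 1.55% × 8/12 = $413.3333
Total = $933.3333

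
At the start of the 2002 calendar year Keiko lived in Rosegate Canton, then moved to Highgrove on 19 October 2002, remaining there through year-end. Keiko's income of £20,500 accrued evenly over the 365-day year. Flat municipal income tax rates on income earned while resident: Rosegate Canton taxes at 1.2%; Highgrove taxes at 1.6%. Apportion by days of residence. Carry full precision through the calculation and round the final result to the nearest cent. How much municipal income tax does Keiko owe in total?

Rosegate Canton, 1 January – 18 October 2002: 291 days → £20,500 × 1.2% × 291/365 = £196.1260
Highgrove, 19 October – 31 December 2002: 74 days → £20,500 × 1.6% × 74/365 = £66.4986
Total = £262.6247

£262.62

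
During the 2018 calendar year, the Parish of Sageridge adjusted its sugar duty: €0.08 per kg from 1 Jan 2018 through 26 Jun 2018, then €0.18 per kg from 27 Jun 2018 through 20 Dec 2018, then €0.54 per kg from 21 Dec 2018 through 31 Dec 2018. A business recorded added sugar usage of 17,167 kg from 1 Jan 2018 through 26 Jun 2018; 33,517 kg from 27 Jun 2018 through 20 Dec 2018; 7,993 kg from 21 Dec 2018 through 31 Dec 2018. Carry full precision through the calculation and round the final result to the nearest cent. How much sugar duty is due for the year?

1 Jan – 26 Jun 2018: 17,167 kg at €0.08/kg → €1373.36
27 Jun – 20 Dec 2018: 33,517 kg at €0.18/kg → €6033.06
21 Dec – 31 Dec 2018: 7,993 kg at €0.54/kg → €4316.22

€11722.64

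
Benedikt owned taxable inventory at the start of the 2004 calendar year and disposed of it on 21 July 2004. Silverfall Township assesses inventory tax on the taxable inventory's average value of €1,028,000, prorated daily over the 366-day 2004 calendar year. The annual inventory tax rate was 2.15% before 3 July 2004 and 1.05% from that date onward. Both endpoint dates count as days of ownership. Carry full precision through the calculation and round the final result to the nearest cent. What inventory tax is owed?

€11,671.73

1 January – 2 July 2004: 184 days at 2.15% → €1,028,000 × 2.15% × 184/366 = €11,111.3880
3 July – 21 July 2004: 19 days at 1.05% → €1,028,000 × 1.05% × 19/366 = €560.3443
Total = €11,671.7322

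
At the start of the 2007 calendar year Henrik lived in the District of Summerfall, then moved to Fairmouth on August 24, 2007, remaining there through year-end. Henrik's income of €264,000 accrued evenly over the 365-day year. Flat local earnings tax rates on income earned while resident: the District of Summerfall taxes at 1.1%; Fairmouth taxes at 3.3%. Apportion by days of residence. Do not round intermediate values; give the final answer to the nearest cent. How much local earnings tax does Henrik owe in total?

The District of Summerfall, January 1 – August 23, 2007: 235 days → €264,000 × 1.1% × 235/365 = €1,869.6986
Fairmouth, August 24 – December 31, 2007: 130 days → €264,000 × 3.3% × 130/365 = €3,102.9041
Total = €4,972.6027

€4,972.60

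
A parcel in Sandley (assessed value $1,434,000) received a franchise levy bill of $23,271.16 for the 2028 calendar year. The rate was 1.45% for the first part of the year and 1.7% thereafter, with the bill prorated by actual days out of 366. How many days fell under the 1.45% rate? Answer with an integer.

Let d = days at the first rate; then 366 − d days at the second rate.
$1,434,000 × [1.45%·d + 1.7%·(366−d)] / 366 = $23,271.16
Solving gives d = 113, so the new rate took effect on 23 Apr 2028.

113 days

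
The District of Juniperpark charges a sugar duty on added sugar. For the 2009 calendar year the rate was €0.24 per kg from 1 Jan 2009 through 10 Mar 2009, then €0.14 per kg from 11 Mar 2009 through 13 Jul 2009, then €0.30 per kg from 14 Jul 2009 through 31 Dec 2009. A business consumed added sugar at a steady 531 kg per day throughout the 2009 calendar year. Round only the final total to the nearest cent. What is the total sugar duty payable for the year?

1 Jan – 10 Mar 2009: 69 days × 531 kg/day = 36,639 kg at €0.24/kg → €8,793.36
11 Mar – 13 Jul 2009: 125 days × 531 kg/day = 66,375 kg at €0.14/kg → €9,292.50
14 Jul – 31 Dec 2009: 171 days × 531 kg/day = 90,801 kg at €0.30/kg → €27,240.30

€45,326.16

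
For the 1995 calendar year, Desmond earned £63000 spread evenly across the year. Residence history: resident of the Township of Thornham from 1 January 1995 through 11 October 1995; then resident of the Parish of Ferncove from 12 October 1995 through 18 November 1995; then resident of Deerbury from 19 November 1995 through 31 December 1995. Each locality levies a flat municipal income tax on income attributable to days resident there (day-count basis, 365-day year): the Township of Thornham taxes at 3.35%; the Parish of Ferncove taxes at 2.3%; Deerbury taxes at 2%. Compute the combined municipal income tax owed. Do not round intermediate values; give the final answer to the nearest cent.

£1941.44

The Township of Thornham, 1 January – 11 October 1995: 284 days → £63000 × 3.35% × 284/365 = £1642.1425
The Parish of Ferncove, 12 October – 18 November 1995: 38 days → £63000 × 2.3% × 38/365 = £150.8548
Deerbury, 19 November – 31 December 1995: 43 days → £63000 × 2% × 43/365 = £148.4384
Total = £1941.4356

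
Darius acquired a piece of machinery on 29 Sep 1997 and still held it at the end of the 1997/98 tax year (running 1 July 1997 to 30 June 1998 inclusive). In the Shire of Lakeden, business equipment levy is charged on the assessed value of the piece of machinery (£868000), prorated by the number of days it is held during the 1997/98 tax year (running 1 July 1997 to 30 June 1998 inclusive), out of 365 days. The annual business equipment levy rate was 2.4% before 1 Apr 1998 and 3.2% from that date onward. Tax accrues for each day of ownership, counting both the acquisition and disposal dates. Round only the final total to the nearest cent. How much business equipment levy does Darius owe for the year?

£17426.59

29 Sep 1997 – 31 Mar 1998: 184 days at 2.4% → £868000 × 2.4% × 184/365 = £10501.6110
1 Apr – 30 Jun 1998: 91 days at 3.2% → £868000 × 3.2% × 91/365 = £6924.9753
Total = £17426.5863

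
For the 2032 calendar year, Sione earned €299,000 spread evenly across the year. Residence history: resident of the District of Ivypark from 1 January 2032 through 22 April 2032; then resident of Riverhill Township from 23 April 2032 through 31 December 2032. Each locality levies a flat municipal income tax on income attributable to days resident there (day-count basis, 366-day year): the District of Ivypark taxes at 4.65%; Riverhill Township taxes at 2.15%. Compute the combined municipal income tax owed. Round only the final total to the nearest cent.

€8,736.36

The District of Ivypark, 1 January – 22 April 2032: 113 days → €299,000 × 4.65% × 113/366 = €4,292.6107
Riverhill Township, 23 April – 31 December 2032: 253 days → €299,000 × 2.15% × 253/366 = €4,443.7445
Total = €8,736.3552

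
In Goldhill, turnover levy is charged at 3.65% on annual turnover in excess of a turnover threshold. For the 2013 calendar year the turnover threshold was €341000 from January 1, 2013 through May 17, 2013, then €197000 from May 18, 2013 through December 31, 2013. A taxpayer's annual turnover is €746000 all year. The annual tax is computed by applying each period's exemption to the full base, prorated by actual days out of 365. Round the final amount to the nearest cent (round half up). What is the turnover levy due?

€18065.70

January 1 – May 17, 2013: 137 days, exemption €341000 → (€746000 − €341000) × 3.65% × 137/365 = €5548.5000
May 18 – December 31, 2013: 228 days, exemption €197000 → (€746000 − €197000) × 3.65% × 228/365 = €12517.2000
Total = €18065.7000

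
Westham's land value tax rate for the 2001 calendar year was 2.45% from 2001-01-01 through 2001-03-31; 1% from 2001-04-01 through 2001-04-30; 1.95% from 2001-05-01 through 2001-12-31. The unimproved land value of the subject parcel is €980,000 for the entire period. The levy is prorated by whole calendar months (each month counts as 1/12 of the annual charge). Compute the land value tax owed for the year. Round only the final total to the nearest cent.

2001-01-01 to 2001-03-31: 3 months at 2.45% → €980,000 × 2.45% × 3/12 = €6,002.5000
2001-04-01 to 2001-04-30: 1 month at 1% → €980,000 × 1% × 1/12 = €816.6667
2001-05-01 to 2001-12-31: 8 months at 1.95% → €980,000 × 1.95% × 8/12 = €12,740.0000
Total = €19,559.1667

€19,559.17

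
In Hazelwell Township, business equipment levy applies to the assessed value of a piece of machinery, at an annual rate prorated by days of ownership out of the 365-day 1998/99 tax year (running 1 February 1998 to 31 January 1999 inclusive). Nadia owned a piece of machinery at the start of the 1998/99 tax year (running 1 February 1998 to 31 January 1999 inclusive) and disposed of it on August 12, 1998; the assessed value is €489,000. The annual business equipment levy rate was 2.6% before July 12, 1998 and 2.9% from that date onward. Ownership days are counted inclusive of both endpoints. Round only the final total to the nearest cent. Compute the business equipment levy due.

€6,851.36

February 1 – July 11, 1998: 161 days at 2.6% → €489,000 × 2.6% × 161/365 = €5,608.0932
July 12 – August 12, 1998: 32 days at 2.9% → €489,000 × 2.9% × 32/365 = €1,243.2658
Total = €6,851.3589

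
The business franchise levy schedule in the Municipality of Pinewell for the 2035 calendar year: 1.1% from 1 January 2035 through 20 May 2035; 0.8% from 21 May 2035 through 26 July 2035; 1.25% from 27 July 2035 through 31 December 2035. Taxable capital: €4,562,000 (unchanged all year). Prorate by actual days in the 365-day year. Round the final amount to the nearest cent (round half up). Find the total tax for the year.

€50,631.95

1 January – 20 May 2035: 140 days at 1.1% → €4,562,000 × 1.1% × 140/365 = €19,247.8904
21 May – 26 July 2035: 67 days at 0.8% → €4,562,000 × 0.8% × 67/365 = €6,699.2658
27 July – 31 December 2035: 158 days at 1.25% → €4,562,000 × 1.25% × 158/365 = €24,684.7945
Total = €50,631.9507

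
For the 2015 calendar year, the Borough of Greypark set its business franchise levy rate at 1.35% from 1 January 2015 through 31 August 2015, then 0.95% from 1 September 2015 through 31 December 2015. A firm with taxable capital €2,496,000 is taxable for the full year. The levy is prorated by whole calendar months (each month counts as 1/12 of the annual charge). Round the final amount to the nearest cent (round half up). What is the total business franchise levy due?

€30,368.00

1 January – 31 August 2015: 8 months at 1.35% → €2,496,000 × 1.35% × 8/12 = €22,464.0000
1 September – 31 December 2015: 4 months at 0.95% → €2,496,000 × 0.95% × 4/12 = €7,904.0000
Total = €30,368.0000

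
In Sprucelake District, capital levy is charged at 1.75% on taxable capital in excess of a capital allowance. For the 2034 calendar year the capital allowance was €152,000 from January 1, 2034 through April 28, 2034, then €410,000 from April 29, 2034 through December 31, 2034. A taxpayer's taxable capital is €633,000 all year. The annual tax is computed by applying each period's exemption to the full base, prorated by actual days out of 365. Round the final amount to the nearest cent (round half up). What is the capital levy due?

€5,362.14

January 1 – April 28, 2034: 118 days, exemption €152,000 → (€633,000 − €152,000) × 1.75% × 118/365 = €2,721.2740
April 29 – December 31, 2034: 247 days, exemption €410,000 → (€633,000 − €410,000) × 1.75% × 247/365 = €2,640.8699
Total = €5,362.1438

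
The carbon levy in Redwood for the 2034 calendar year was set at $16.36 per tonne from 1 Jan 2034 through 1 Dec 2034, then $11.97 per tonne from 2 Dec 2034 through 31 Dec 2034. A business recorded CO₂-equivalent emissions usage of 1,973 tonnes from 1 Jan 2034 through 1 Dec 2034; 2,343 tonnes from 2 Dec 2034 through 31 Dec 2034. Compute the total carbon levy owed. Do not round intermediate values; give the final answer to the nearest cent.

$60323.99

1 Jan – 1 Dec 2034: 1,973 tonnes at $16.36/tonne → $32278.28
2 Dec – 31 Dec 2034: 2,343 tonnes at $11.97/tonne → $28045.71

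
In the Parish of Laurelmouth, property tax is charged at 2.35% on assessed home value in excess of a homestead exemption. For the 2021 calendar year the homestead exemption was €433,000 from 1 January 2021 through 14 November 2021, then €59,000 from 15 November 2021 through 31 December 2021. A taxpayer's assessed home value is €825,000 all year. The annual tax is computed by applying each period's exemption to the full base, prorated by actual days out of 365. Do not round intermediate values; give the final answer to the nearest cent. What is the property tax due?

1 January – 14 November 2021: 318 days, exemption €433,000 → (€825,000 − €433,000) × 2.35% × 318/365 = €8,025.7973
15 November – 31 December 2021: 47 days, exemption €59,000 → (€825,000 − €59,000) × 2.35% × 47/365 = €2,317.9370
Total = €10,343.7342

€10,343.73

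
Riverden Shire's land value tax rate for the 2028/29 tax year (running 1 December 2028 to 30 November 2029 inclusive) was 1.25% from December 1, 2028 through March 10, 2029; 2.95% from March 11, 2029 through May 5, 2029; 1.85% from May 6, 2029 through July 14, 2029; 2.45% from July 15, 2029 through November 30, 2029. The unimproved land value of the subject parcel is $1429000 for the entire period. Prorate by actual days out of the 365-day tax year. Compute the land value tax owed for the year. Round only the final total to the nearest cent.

$29764.31

December 1, 2028 – March 10, 2029: 100 days at 1.25% → $1429000 × 1.25% × 100/365 = $4893.8356
March 11 – May 5, 2029: 56 days at 2.95% → $1429000 × 2.95% × 56/365 = $6467.6932
May 6 – July 14, 2029: 70 days at 1.85% → $1429000 × 1.85% × 70/365 = $5070.0137
July 15 – November 30, 2029: 139 days at 2.45% → $1429000 × 2.45% × 139/365 = $13332.7658
Total = $29764.3082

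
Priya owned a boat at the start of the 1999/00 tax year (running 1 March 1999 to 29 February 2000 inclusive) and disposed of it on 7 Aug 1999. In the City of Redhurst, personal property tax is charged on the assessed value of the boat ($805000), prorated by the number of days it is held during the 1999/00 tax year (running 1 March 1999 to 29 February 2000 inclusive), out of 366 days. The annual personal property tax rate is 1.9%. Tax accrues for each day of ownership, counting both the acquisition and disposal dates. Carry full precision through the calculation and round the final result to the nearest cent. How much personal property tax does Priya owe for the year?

$6686.34

Days held (1 Mar – 7 Aug 1999): 160 out of 366
Tax = $805000 × 1.9% × 160/366 = $6686.3388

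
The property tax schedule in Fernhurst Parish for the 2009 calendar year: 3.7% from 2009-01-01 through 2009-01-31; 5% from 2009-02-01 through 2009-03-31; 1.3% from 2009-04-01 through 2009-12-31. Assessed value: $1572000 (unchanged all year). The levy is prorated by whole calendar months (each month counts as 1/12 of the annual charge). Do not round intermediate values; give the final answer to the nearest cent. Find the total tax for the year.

2009-01-01 to 2009-01-31: 1 month at 3.7% → $1572000 × 3.7% × 1/12 = $4847.0000
2009-02-01 to 2009-03-31: 2 months at 5% → $1572000 × 5% × 2/12 = $13100.0000
2009-04-01 to 2009-12-31: 9 months at 1.3% → $1572000 × 1.3% × 9/12 = $15327.0000
Total = $33274.0000

$33274.00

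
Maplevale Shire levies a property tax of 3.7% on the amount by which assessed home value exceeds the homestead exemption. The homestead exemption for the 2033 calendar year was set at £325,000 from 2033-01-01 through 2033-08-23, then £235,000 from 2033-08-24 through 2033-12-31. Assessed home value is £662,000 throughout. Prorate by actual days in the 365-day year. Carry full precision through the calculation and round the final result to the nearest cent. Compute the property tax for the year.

2033-01-01 to 2033-08-23: 235 days, exemption £325,000 → (£662,000 − £325,000) × 3.7% × 235/365 = £8,027.9863
2033-08-24 to 2033-12-31: 130 days, exemption £235,000 → (£662,000 − £235,000) × 3.7% × 130/365 = £5,627.0411
Total = £13,655.0274

£13,655.03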